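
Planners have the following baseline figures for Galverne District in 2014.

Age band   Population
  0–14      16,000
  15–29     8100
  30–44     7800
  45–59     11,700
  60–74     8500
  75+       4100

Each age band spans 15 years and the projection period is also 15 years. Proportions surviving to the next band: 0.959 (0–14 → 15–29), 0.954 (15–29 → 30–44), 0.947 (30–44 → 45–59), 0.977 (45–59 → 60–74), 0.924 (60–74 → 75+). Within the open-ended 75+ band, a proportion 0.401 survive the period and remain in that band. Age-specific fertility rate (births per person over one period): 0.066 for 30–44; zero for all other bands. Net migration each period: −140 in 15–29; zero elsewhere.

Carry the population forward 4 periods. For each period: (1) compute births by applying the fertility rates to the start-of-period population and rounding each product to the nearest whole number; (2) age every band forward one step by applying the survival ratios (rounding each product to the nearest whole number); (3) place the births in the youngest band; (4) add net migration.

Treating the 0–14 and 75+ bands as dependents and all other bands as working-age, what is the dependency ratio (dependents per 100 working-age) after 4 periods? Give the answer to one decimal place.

78.2

Period 1.
Births: 7800 × 0.066 = 515
15–29: 16000 × 0.959 = 15344
30–44: 8100 × 0.954 = 7727
45–59: 7800 × 0.947 = 7387
60–74: 11700 × 0.977 = 11431
75+: 8500 × 0.924 + 4100 × 0.401 = 7854 + 1644 = 9498
Net migration: 15–29 − 140 → 15204
Population now: 0–14=515, 15–29=15204, 30–44=7727, 45–59=7387, 60–74=11431, 75+=9498
Period 2.
Births: 7727 × 0.066 = 510
15–29: 515 × 0.959 = 494
30–44: 15204 × 0.954 = 14505
45–59: 7727 × 0.947 = 7317
60–74: 7387 × 0.977 = 7217
75+: 11431 × 0.924 + 9498 × 0.401 = 10562 + 3809 = 14371
Net migration: 15–29 − 140 → 354
Population now: 0–14=510, 15–29=354, 30–44=14505, 45–59=7317, 60–74=7217, 75+=14371
Period 3.
Births: 14505 × 0.066 = 957
15–29: 510 × 0.959 = 489
30–44: 354 × 0.954 = 338
45–59: 14505 × 0.947 = 13736
60–74: 7317 × 0.977 = 7149
75+: 7217 × 0.924 + 14371 × 0.401 = 6669 + 5763 = 12432
Net migration: 15–29 − 140 → 349
Population now: 0–14=957, 15–29=349, 30–44=338, 45–59=13736, 60–74=7149, 75+=12432
Period 4.
Births: 338 × 0.066 = 22
15–29: 957 × 0.959 = 918
30–44: 349 × 0.954 = 333
45–59: 338 × 0.947 = 320
60–74: 13736 × 0.977 = 13420
75+: 7149 × 0.924 + 12432 × 0.401 = 6606 + 4985 = 11591
Net migration: 15–29 − 140 → 778
Population now: 0–14=22, 15–29=778, 30–44=333, 45–59=320, 60–74=13420, 75+=11591
Dependents (band 0–14 + band 75+) = 22 + 11591 = 11613; working-age = 14851; ratio = 11613/14851 × 100 = 78.2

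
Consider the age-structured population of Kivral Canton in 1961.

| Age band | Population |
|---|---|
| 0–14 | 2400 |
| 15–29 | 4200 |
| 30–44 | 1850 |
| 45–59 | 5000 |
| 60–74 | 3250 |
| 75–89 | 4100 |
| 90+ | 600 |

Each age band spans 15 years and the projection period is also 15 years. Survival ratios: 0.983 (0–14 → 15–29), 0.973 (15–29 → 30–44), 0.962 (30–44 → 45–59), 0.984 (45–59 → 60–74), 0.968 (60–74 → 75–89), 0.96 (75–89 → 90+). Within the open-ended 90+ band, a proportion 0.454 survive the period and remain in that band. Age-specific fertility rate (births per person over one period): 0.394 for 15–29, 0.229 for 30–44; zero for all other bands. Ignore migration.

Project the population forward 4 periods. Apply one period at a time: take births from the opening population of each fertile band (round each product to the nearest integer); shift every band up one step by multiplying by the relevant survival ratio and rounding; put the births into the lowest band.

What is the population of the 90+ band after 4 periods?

After projecting period 1:
Births: 4200 × 0.394 = 1655, 1850 × 0.229 = 424 → 2079
15–29: 2400 × 0.983 = 2359
30–44: 4200 × 0.973 = 4087
45–59: 1850 × 0.962 = 1780
60–74: 5000 × 0.984 = 4920
75–89: 3250 × 0.968 = 3146
90+: 4100 × 0.96 + 600 × 0.454 = 3936 + 272 = 4208
End of period: [2079, 2359, 4087, 1780, 4920, 3146, 4208]
After projecting period 2:
Births: 2359 × 0.394 = 929, 4087 × 0.229 = 936 → 1865
15–29: 2079 × 0.983 = 2044
30–44: 2359 × 0.973 = 2295
45–59: 4087 × 0.962 = 3932
60–74: 1780 × 0.984 = 1752
75–89: 4920 × 0.968 = 4763
90+: 3146 × 0.96 + 4208 × 0.454 = 3020 + 1910 = 4930
End of period: [1865, 2044, 2295, 3932, 1752, 4763, 4930]
After projecting period 3:
Births: 2044 × 0.394 = 805, 2295 × 0.229 = 526 → 1331
15–29: 1865 × 0.983 = 1833
30–44: 2044 × 0.973 = 1989
45–59: 2295 × 0.962 = 2208
60–74: 3932 × 0.984 = 3869
75–89: 1752 × 0.968 = 1696
90+: 4763 × 0.96 + 4930 × 0.454 = 4572 + 2238 = 6810
End of period: [1331, 1833, 1989, 2208, 3869, 1696, 6810]
After projecting period 4:
Births: 1833 × 0.394 = 722, 1989 × 0.229 = 455 → 1177
15–29: 1331 × 0.983 = 1308
30–44: 1833 × 0.973 = 1784
45–59: 1989 × 0.962 = 1913
60–74: 2208 × 0.984 = 2173
75–89: 3869 × 0.968 = 3745
90+: 1696 × 0.96 + 6810 × 0.454 = 1628 + 3092 = 4720
End of period: [1177, 1308, 1784, 1913, 2173, 3745, 4720]

4720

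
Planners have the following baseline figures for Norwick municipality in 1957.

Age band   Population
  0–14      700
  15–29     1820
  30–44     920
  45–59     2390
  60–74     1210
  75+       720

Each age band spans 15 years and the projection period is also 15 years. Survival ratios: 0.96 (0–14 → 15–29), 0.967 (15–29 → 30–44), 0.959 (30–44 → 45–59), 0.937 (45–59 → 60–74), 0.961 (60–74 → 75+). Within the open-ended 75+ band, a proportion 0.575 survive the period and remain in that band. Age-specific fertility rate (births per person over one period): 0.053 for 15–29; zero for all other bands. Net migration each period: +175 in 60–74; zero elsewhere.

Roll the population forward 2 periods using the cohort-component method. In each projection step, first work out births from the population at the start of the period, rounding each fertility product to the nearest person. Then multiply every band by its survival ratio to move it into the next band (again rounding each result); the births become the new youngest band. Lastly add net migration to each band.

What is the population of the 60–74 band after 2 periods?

[period 1]
Births: 1820 × 0.053 = 96
15–29: 700 × 0.96 = 672
30–44: 1820 × 0.967 = 1760
45–59: 920 × 0.959 = 882
60–74: 2390 × 0.937 = 2239
75+: 1210 × 0.961 + 720 × 0.575 = 1163 + 414 = 1577
Net migration: 60–74 + 175 → 2414
End of period: [96, 672, 1760, 882, 2414, 1577]
[period 2]
Births: 672 × 0.053 = 36
15–29: 96 × 0.96 = 92
30–44: 672 × 0.967 = 650
45–59: 1760 × 0.959 = 1688
60–74: 882 × 0.937 = 826
75+: 2414 × 0.961 + 1577 × 0.575 = 2320 + 907 = 3227
Net migration: 60–74 + 175 → 1001
End of period: [36, 92, 650, 1688, 1001, 3227]

1001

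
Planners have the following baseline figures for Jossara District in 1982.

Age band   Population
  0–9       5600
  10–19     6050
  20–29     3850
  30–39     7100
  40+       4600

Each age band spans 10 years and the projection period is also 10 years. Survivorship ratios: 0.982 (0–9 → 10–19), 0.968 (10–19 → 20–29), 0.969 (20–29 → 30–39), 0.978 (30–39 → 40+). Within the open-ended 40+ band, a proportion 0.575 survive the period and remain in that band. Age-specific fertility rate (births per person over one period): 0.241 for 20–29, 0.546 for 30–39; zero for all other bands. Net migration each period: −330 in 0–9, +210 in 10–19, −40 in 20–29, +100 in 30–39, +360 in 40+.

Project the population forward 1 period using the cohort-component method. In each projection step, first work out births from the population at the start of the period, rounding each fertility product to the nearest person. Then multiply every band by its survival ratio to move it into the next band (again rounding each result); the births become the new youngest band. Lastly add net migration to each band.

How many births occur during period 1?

(Bands numbered youngest = 1 to oldest = 5.)
[period 1]
Births: 3850 × 0.241 = 928, 7100 × 0.546 = 3877 → total 4805
Band 2: 5600 × 0.982 = 5499
Band 3: 6050 × 0.968 = 5856
Band 4: 3850 × 0.969 = 3731
Band 5: 7100 × 0.978 + 4600 × 0.575 = 6944 + 2645 = 9589
Net migration: Band 1 − 330 → 4475; Band 2 + 210 → 5709; Band 3 − 40 → 5816; Band 4 + 100 → 3831; Band 5 + 360 → 9949
Giving 4475 / 5709 / 5816 / 3831 / 9949.

4805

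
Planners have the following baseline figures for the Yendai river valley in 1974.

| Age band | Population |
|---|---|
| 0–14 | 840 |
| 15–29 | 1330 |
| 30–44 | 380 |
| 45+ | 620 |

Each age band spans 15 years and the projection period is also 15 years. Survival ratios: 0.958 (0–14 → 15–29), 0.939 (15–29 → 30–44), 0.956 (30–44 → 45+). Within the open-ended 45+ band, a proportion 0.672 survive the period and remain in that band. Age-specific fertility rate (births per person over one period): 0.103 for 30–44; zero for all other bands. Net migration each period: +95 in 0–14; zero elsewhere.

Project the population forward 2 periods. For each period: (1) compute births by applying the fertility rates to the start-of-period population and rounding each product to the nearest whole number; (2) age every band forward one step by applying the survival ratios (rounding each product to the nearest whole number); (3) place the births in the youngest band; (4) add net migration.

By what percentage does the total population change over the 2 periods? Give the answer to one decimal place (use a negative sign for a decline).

-10.9

Let band 1 be 0–14 through band 4 = 45+.
[period 1]
Births: 380 × 0.103 = 39
Band 2: 840 × 0.958 = 805
Band 3: 1330 × 0.939 = 1249
Band 4: 380 × 0.956 + 620 × 0.672 = 363 + 417 = 780
Net migration: Band 1 + 95 → 134
→ [134, 805, 1249, 780]
[period 2]
Births: 1249 × 0.103 = 129
Band 2: 134 × 0.958 = 128
Band 3: 805 × 0.939 = 756
Band 4: 1249 × 0.956 + 780 × 0.672 = 1194 + 524 = 1718
Net migration: Band 1 + 95 → 224
→ [224, 128, 756, 1718]
Total: 3170 → 2826; change = -344; percentage change = -10.9%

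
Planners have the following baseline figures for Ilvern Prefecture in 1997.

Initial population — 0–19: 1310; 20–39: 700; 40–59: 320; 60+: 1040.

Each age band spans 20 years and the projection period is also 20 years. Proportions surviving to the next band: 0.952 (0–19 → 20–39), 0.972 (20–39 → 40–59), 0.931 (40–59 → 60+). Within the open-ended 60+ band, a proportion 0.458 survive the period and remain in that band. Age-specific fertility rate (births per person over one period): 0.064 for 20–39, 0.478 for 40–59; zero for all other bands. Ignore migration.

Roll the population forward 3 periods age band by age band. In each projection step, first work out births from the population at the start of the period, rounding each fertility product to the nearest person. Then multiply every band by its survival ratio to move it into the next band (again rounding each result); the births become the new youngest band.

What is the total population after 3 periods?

Period 1:
Births: 700 * 0.064 = 45 ; 320 * 0.478 = 153 — total 198
20–39: 1310 * 0.952 = 1247
40–59: 700 * 0.972 = 680
60+: 320 * 0.931 + 1040 * 0.458 = 298 + 476 = 774
Population now: 0–19=198, 20–39=1247, 40–59=680, 60+=774
Period 2:
Births: 1247 * 0.064 = 80 ; 680 * 0.478 = 325 — total 405
20–39: 198 * 0.952 = 188
40–59: 1247 * 0.972 = 1212
60+: 680 * 0.931 + 774 * 0.458 = 633 + 354 = 987
Population now: 0–19=405, 20–39=188, 40–59=1212, 60+=987
Period 3:
Births: 188 * 0.064 = 12 ; 1212 * 0.478 = 579 — total 591
20–39: 405 * 0.952 = 386
40–59: 188 * 0.972 = 183
60+: 1212 * 0.931 + 987 * 0.458 = 1128 + 452 = 1580
Population now: 0–19=591, 20–39=386, 40–59=183, 60+=1580
Total after period 3: 591 + 386 + 183 + 1580 = 2740

2740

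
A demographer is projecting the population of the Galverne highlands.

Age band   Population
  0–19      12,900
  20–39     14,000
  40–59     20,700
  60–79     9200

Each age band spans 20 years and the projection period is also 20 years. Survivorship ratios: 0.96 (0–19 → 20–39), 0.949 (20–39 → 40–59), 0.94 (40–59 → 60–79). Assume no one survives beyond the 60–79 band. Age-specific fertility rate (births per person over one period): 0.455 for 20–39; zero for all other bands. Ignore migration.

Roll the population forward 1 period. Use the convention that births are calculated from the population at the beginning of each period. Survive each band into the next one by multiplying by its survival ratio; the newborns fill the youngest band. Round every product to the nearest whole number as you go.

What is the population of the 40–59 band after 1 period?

13286

[period 1]
Births: 14000 × 0.455 = 6370
20–39: 12900 × 0.96 = 12384
40–59: 14000 × 0.949 = 13286
60–79: 20700 × 0.94 = 19458
Giving 6370 / 12384 / 13286 / 19458.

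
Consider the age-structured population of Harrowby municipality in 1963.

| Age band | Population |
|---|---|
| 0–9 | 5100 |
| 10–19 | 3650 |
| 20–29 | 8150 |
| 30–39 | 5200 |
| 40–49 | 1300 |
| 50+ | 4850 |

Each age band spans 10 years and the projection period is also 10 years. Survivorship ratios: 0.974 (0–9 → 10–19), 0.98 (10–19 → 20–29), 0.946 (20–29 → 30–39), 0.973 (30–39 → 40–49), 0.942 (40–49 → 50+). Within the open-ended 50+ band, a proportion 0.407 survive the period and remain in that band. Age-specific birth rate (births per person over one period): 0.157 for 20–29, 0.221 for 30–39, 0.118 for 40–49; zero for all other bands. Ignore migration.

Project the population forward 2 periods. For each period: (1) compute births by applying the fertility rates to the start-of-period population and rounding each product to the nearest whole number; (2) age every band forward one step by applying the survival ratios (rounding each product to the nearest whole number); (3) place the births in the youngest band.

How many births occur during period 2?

Call the bands 1 to 6, youngest first.
Period 1:
Births: 8150 * 0.157 = 1280, 5200 * 0.221 = 1149, 1300 * 0.118 = 153 — total 2582
Band 2: 5100 * 0.974 = 4967
Band 3: 3650 * 0.98 = 3577
Band 4: 8150 * 0.946 = 7710
Band 5: 5200 * 0.973 = 5060
Band 6: 1300 * 0.942 + 4850 * 0.407 = 1225 + 1974 = 3199
→ [2582, 4967, 3577, 7710, 5060, 3199]
Period 2:
Births: 3577 * 0.157 = 562, 7710 * 0.221 = 1704, 5060 * 0.118 = 597 — total 2863
Band 2: 2582 * 0.974 = 2515
Band 3: 4967 * 0.98 = 4868
Band 4: 3577 * 0.946 = 3384
Band 5: 7710 * 0.973 = 7502
Band 6: 5060 * 0.942 + 3199 * 0.407 = 4767 + 1302 = 6069
→ [2863, 2515, 4868, 3384, 7502, 6069]

2863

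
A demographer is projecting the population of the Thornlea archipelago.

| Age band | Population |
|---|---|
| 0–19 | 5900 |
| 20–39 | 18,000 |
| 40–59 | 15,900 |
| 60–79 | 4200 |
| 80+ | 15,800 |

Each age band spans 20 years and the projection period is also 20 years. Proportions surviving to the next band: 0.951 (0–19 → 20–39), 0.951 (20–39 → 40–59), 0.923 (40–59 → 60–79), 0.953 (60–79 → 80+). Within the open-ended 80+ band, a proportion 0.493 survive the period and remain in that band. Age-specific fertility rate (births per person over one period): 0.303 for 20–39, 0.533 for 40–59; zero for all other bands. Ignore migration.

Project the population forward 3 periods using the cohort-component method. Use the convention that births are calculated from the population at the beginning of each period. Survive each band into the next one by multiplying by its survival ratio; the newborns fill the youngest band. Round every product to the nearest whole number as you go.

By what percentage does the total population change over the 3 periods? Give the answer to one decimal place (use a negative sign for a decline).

-0.5

Let group 1 be 0–19 through group 5 = 80+.
After projecting period 1:
Births: 18000 × 0.303 = 5454  |  15900 × 0.533 = 8475 ⇒ total 13929
Group 2: 5900 × 0.951 = 5611
Group 3: 18000 × 0.951 = 17118
Group 4: 15900 × 0.923 = 14676
Group 5: 4200 × 0.953 + 15800 × 0.493 = 4003 + 7789 = 11792
Population now: 0–19=13929, 20–39=5611, 40–59=17118, 60–79=14676, 80+=11792
After projecting period 2:
Births: 5611 × 0.303 = 1700  |  17118 × 0.533 = 9124 ⇒ total 10824
Group 2: 13929 × 0.951 = 13246
Group 3: 5611 × 0.951 = 5336
Group 4: 17118 × 0.923 = 15800
Group 5: 14676 × 0.953 + 11792 × 0.493 = 13986 + 5813 = 19799
Population now: 0–19=10824, 20–39=13246, 40–59=5336, 60–79=15800, 80+=19799
After projecting period 3:
Births: 13246 × 0.303 = 4014  |  5336 × 0.533 = 2844 ⇒ total 6858
Group 2: 10824 × 0.951 = 10294
Group 3: 13246 × 0.951 = 12597
Group 4: 5336 × 0.923 = 4925
Group 5: 15800 × 0.953 + 19799 × 0.493 = 15057 + 9761 = 24818
Population now: 0–19=6858, 20–39=10294, 40–59=12597, 60–79=4925, 80+=24818
Total: 59800 → 59492; change = -308; percentage change = -0.5%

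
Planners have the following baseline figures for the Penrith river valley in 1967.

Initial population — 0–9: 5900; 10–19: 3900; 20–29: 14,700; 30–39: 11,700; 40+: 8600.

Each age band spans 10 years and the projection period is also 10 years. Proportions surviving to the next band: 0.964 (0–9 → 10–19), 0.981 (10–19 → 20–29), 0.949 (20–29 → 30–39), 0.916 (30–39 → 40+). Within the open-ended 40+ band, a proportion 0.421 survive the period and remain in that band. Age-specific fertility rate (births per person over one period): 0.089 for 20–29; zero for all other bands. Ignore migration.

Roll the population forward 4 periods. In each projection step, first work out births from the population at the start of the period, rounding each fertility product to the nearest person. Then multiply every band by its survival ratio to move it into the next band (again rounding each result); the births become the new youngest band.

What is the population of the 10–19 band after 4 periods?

479

Period 1.
Births: 14700 × 0.089 = 1308
10–19: 5900 × 0.964 = 5688
20–29: 3900 × 0.981 = 3826
30–39: 14700 × 0.949 = 13950
40+: 11700 × 0.916 + 8600 × 0.421 = 10717 + 3621 = 14338
Population now: 0–9=1308, 10–19=5688, 20–29=3826, 30–39=13950, 40+=14338
Period 2.
Births: 3826 × 0.089 = 341
10–19: 1308 × 0.964 = 1261
20–29: 5688 × 0.981 = 5580
30–39: 3826 × 0.949 = 3631
40+: 13950 × 0.916 + 14338 × 0.421 = 12778 + 6036 = 18814
Population now: 0–9=341, 10–19=1261, 20–29=5580, 30–39=3631, 40+=18814
Period 3.
Births: 5580 × 0.089 = 497
10–19: 341 × 0.964 = 329
20–29: 1261 × 0.981 = 1237
30–39: 5580 × 0.949 = 5295
40+: 3631 × 0.916 + 18814 × 0.421 = 3326 + 7921 = 11247
Population now: 0–9=497, 10–19=329, 20–29=1237, 30–39=5295, 40+=11247
Period 4.
Births: 1237 × 0.089 = 110
10–19: 497 × 0.964 = 479
20–29: 329 × 0.981 = 323
30–39: 1237 × 0.949 = 1174
40+: 5295 × 0.916 + 11247 × 0.421 = 4850 + 4735 = 9585
Population now: 0–9=110, 10–19=479, 20–29=323, 30–39=1174, 40+=9585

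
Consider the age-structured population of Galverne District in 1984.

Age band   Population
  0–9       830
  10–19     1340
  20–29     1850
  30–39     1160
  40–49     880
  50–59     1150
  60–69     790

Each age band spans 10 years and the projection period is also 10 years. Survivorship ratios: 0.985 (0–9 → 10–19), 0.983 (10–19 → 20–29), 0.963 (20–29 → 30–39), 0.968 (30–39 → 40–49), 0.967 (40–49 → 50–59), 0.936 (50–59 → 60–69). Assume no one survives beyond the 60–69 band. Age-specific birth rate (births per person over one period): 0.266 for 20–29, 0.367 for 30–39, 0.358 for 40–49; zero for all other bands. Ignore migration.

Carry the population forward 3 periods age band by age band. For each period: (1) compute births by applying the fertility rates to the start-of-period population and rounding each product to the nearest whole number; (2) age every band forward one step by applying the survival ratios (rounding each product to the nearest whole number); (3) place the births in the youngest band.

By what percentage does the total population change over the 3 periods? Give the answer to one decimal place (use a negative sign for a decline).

7.0

Numbering the groups 1..7 from youngest to oldest:
After projecting period 1:
Births: 1850 * 0.266 = 492 ; 1160 * 0.367 = 426 ; 880 * 0.358 = 315 → total 1233
Group 2: 830 * 0.985 = 818
Group 3: 1340 * 0.983 = 1317
Group 4: 1850 * 0.963 = 1782
Group 5: 1160 * 0.968 = 1123
Group 6: 880 * 0.967 = 851
Group 7: 1150 * 0.936 = 1076
End of period: [1233, 818, 1317, 1782, 1123, 851, 1076]
After projecting period 2:
Births: 1317 * 0.266 = 350 ; 1782 * 0.367 = 654 ; 1123 * 0.358 = 402 → total 1406
Group 2: 1233 * 0.985 = 1215
Group 3: 818 * 0.983 = 804
Group 4: 1317 * 0.963 = 1268
Group 5: 1782 * 0.968 = 1725
Group 6: 1123 * 0.967 = 1086
Group 7: 851 * 0.936 = 797
End of period: [1406, 1215, 804, 1268, 1725, 1086, 797]
After projecting period 3:
Births: 804 * 0.266 = 214 ; 1268 * 0.367 = 465 ; 1725 * 0.358 = 618 → total 1297
Group 2: 1406 * 0.985 = 1385
Group 3: 1215 * 0.983 = 1194
Group 4: 804 * 0.963 = 774
Group 5: 1268 * 0.968 = 1227
Group 6: 1725 * 0.967 = 1668
Group 7: 1086 * 0.936 = 1016
End of period: [1297, 1385, 1194, 774, 1227, 1668, 1016]
Total: 8000 → 8561; change = 561; percentage change = 7.0%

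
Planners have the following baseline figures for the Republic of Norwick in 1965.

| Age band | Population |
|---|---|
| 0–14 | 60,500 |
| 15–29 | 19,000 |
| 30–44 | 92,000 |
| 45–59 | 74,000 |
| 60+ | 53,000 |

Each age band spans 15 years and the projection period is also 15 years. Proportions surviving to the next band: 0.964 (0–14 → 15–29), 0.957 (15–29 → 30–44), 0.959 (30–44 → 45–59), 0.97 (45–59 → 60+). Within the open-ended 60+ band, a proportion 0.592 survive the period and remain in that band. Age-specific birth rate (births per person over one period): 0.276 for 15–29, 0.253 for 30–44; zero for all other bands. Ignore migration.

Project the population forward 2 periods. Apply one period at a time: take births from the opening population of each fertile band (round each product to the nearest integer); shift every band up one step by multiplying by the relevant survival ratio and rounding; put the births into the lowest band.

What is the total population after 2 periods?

[period 1]
Births: 19000 × 0.276 = 5244, 92000 × 0.253 = 23276 → 28520
15–29: 60500 × 0.964 = 58322
30–44: 19000 × 0.957 = 18183
45–59: 92000 × 0.959 = 88228
60+: 74000 × 0.97 + 53000 × 0.592 = 71780 + 31376 = 103156
→ [28520, 58322, 18183, 88228, 103156]
[period 2]
Births: 58322 × 0.276 = 16097, 18183 × 0.253 = 4600 → 20697
15–29: 28520 × 0.964 = 27493
30–44: 58322 × 0.957 = 55814
45–59: 18183 × 0.959 = 17437
60+: 88228 × 0.97 + 103156 × 0.592 = 85581 + 61068 = 146649
→ [20697, 27493, 55814, 17437, 146649]
Total after period 2: 20697 + 27493 + 55814 + 17437 + 146649 = 268090

268090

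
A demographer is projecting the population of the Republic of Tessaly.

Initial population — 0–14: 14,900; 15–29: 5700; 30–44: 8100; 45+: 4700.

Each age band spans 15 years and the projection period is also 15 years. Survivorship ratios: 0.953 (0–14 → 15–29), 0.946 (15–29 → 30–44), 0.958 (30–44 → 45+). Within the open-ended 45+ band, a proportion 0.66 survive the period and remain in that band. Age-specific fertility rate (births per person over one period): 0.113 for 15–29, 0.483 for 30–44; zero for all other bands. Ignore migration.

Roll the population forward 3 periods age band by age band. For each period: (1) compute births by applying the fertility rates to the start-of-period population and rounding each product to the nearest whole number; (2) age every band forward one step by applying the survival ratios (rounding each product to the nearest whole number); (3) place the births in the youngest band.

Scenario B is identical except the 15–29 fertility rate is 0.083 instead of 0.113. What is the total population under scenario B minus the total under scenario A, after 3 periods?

Call the bands 1 to 4, youngest first.
[period 1]
Births: 5700 * 0.113 = 644, 8100 * 0.483 = 3912 → total 4556
Band 2: 14900 * 0.953 = 14200
Band 3: 5700 * 0.946 = 5392
Band 4: 8100 * 0.958 + 4700 * 0.66 = 7760 + 3102 = 10862
Giving 4556 / 14200 / 5392 / 10862.
[period 2]
Births: 14200 * 0.113 = 1605, 5392 * 0.483 = 2604 → total 4209
Band 2: 4556 * 0.953 = 4342
Band 3: 14200 * 0.946 = 13433
Band 4: 5392 * 0.958 + 10862 * 0.66 = 5166 + 7169 = 12335
Giving 4209 / 4342 / 13433 / 12335.
[period 3]
Births: 4342 * 0.113 = 491, 13433 * 0.483 = 6488 → total 6979
Band 2: 4209 * 0.953 = 4011
Band 3: 4342 * 0.946 = 4108
Band 4: 13433 * 0.958 + 12335 * 0.66 = 12869 + 8141 = 21010
Giving 6979 / 4011 / 4108 / 21010.
Scenario A total after 3 periods: 36108
Scenario B projection —
[period 1]
Births: 5700 * 0.083 = 473, 8100 * 0.483 = 3912 → total 4385
Band 2: 14900 * 0.953 = 14200
Band 3: 5700 * 0.946 = 5392
Band 4: 8100 * 0.958 + 4700 * 0.66 = 7760 + 3102 = 10862
Giving 4385 / 14200 / 5392 / 10862.
[period 2]
Births: 14200 * 0.083 = 1179, 5392 * 0.483 = 2604 → total 3783
Band 2: 4385 * 0.953 = 4179
Band 3: 14200 * 0.946 = 13433
Band 4: 5392 * 0.958 + 10862 * 0.66 = 5166 + 7169 = 12335
Giving 3783 / 4179 / 13433 / 12335.
[period 3]
Births: 4179 * 0.083 = 347, 13433 * 0.483 = 6488 → total 6835
Band 2: 3783 * 0.953 = 3605
Band 3: 4179 * 0.946 = 3953
Band 4: 13433 * 0.958 + 12335 * 0.66 = 12869 + 8141 = 21010
Giving 6835 / 3605 / 3953 / 21010.
Scenario B total after 3 periods: 35403
Difference B − A = 35403 − 36108 = -705

-705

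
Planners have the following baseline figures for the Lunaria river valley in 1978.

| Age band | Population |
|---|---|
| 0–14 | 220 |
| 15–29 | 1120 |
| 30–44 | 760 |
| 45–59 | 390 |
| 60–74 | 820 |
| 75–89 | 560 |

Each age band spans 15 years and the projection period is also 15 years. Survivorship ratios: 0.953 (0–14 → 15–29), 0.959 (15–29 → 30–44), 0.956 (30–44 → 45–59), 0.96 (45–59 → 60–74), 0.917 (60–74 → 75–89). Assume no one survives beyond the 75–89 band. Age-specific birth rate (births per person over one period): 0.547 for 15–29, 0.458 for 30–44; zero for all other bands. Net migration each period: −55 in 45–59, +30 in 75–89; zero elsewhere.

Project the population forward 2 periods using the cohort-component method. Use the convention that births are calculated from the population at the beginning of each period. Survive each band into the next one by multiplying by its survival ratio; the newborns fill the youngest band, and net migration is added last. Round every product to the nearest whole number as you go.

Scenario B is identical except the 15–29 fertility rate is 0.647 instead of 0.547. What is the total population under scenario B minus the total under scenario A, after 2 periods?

128

Period 1.
Births: 1120 × 0.547 = 613 ; 760 × 0.458 = 348 → total 961
15–29: 220 × 0.953 = 210
30–44: 1120 × 0.959 = 1074
45–59: 760 × 0.956 = 727
60–74: 390 × 0.96 = 374
75–89: 820 × 0.917 = 752
Net migration: 45–59 − 55 → 672; 75–89 + 30 → 782
→ [961, 210, 1074, 672, 374, 782]
Period 2.
Births: 210 × 0.547 = 115 ; 1074 × 0.458 = 492 → total 607
15–29: 961 × 0.953 = 916
30–44: 210 × 0.959 = 201
45–59: 1074 × 0.956 = 1027
60–74: 672 × 0.96 = 645
75–89: 374 × 0.917 = 343
Net migration: 45–59 − 55 → 972; 75–89 + 30 → 373
→ [607, 916, 201, 972, 645, 373]
Scenario A total after 2 periods: 3714
Scenario B projection —
Period 1.
Births: 1120 × 0.647 = 725 ; 760 × 0.458 = 348 → total 1073
15–29: 220 × 0.953 = 210
30–44: 1120 × 0.959 = 1074
45–59: 760 × 0.956 = 727
60–74: 390 × 0.96 = 374
75–89: 820 × 0.917 = 752
Net migration: 45–59 − 55 → 672; 75–89 + 30 → 782
→ [1073, 210, 1074, 672, 374, 782]
Period 2.
Births: 210 × 0.647 = 136 ; 1074 × 0.458 = 492 → total 628
15–29: 1073 × 0.953 = 1023
30–44: 210 × 0.959 = 201
45–59: 1074 × 0.956 = 1027
60–74: 672 × 0.96 = 645
75–89: 374 × 0.917 = 343
Net migration: 45–59 − 55 → 972; 75–89 + 30 → 373
→ [628, 1023, 201, 972, 645, 373]
Scenario B total after 2 periods: 3842
Difference B − A = 3842 − 3714 = 128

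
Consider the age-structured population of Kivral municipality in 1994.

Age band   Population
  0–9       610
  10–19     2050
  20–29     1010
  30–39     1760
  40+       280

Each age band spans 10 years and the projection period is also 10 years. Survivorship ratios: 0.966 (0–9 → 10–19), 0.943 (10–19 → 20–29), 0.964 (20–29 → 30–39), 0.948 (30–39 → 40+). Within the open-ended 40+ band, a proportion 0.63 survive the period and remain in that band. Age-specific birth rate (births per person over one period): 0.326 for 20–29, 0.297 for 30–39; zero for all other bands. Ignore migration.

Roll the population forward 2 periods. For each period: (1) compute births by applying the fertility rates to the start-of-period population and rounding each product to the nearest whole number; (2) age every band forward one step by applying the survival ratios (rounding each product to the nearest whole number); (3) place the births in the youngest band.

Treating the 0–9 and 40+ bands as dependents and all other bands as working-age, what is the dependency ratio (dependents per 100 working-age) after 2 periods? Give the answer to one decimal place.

92.7

Numbering the groups 1..5 from youngest to oldest:
After projecting period 1:
Births: 1010 * 0.326 = 329  |  1760 * 0.297 = 523 ⇒ total 852
Group 2: 610 * 0.966 = 589
Group 3: 2050 * 0.943 = 1933
Group 4: 1010 * 0.964 = 974
Group 5: 1760 * 0.948 + 280 * 0.63 = 1668 + 176 = 1844
End of period: [852, 589, 1933, 974, 1844]
After projecting period 2:
Births: 1933 * 0.326 = 630  |  974 * 0.297 = 289 ⇒ total 919
Group 2: 852 * 0.966 = 823
Group 3: 589 * 0.943 = 555
Group 4: 1933 * 0.964 = 1863
Group 5: 974 * 0.948 + 1844 * 0.63 = 923 + 1162 = 2085
End of period: [919, 823, 555, 1863, 2085]
Dependents (band 0–9 + band 40+) = 919 + 2085 = 3004; working-age = 3241; ratio = 3004/3241 × 100 = 92.7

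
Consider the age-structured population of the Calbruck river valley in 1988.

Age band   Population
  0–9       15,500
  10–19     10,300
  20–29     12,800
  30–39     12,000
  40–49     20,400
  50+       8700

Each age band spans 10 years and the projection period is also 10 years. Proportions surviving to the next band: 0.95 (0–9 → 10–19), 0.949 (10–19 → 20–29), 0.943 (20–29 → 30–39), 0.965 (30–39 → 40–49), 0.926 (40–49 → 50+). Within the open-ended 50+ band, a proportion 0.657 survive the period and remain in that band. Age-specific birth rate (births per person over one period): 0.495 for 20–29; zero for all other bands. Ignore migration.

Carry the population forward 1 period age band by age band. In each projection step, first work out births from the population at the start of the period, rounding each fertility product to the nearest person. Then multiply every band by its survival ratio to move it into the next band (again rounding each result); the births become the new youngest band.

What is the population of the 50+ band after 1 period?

24606

Period 1:
Births: 12800 * 0.495 = 6336
10–19: 15500 * 0.95 = 14725
20–29: 10300 * 0.949 = 9775
30–39: 12800 * 0.943 = 12070
40–49: 12000 * 0.965 = 11580
50+: 20400 * 0.926 + 8700 * 0.657 = 18890 + 5716 = 24606
Population now: 0–9=6336, 10–19=14725, 20–29=9775, 30–39=12070, 40–49=11580, 50+=24606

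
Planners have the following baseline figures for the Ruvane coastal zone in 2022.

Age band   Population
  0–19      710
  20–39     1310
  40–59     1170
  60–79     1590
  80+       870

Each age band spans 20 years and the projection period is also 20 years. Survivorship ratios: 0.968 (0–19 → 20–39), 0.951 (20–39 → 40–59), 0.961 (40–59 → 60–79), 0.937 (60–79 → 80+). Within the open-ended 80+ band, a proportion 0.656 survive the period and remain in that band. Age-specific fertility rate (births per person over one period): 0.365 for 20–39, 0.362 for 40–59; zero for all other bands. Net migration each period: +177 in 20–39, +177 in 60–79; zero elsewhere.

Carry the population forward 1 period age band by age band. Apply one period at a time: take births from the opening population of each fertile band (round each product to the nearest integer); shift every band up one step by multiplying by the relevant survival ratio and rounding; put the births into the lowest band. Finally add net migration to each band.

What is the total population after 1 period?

6374

Let band 1 be 0–19 through band 5 = 80+.
Period 1:
Births: 1310 * 0.365 = 478  |  1170 * 0.362 = 424 — total 902
Band 2: 710 * 0.968 = 687
Band 3: 1310 * 0.951 = 1246
Band 4: 1170 * 0.961 = 1124
Band 5: 1590 * 0.937 + 870 * 0.656 = 1490 + 571 = 2061
Net migration: Band 2 + 177 → 864; Band 4 + 177 → 1301
Giving 902 / 864 / 1246 / 1301 / 2061.
Total after period 1: 902 + 864 + 1246 + 1301 + 2061 = 6374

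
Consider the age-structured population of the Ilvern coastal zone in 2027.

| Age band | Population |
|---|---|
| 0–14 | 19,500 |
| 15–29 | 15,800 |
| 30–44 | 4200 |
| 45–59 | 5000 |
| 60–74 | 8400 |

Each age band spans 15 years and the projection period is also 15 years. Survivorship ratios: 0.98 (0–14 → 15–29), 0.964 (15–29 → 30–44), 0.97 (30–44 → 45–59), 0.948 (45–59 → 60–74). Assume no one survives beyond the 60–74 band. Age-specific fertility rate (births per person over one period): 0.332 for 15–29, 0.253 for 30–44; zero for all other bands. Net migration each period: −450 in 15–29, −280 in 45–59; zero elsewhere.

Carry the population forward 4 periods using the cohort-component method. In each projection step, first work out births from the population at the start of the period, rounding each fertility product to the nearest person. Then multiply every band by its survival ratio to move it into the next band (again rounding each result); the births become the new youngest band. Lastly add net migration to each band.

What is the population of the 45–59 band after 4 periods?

Call the groups 1 to 5, youngest first.
— Period 1 —
Births: 15800 × 0.332 = 5246 ; 4200 × 0.253 = 1063 → total 6309
Group 2: 19500 × 0.98 = 19110
Group 3: 15800 × 0.964 = 15231
Group 4: 4200 × 0.97 = 4074
Group 5: 5000 × 0.948 = 4740
Net migration: Group 2 − 450 → 18660; Group 4 − 280 → 3794
Population now: 0–14=6309, 15–29=18660, 30–44=15231, 45–59=3794, 60–74=4740
— Period 2 —
Births: 18660 × 0.332 = 6195 ; 15231 × 0.253 = 3853 → total 10048
Group 2: 6309 × 0.98 = 6183
Group 3: 18660 × 0.964 = 17988
Group 4: 15231 × 0.97 = 14774
Group 5: 3794 × 0.948 = 3597
Net migration: Group 2 − 450 → 5733; Group 4 − 280 → 14494
Population now: 0–14=10048, 15–29=5733, 30–44=17988, 45–59=14494, 60–74=3597
— Period 3 —
Births: 5733 × 0.332 = 1903 ; 17988 × 0.253 = 4551 → total 6454
Group 2: 10048 × 0.98 = 9847
Group 3: 5733 × 0.964 = 5527
Group 4: 17988 × 0.97 = 17448
Group 5: 14494 × 0.948 = 13740
Net migration: Group 2 − 450 → 9397; Group 4 − 280 → 17168
Population now: 0–14=6454, 15–29=9397, 30–44=5527, 45–59=17168, 60–74=13740
— Period 4 —
Births: 9397 × 0.332 = 3120 ; 5527 × 0.253 = 1398 → total 4518
Group 2: 6454 × 0.98 = 6325
Group 3: 9397 × 0.964 = 9059
Group 4: 5527 × 0.97 = 5361
Group 5: 17168 × 0.948 = 16275
Net migration: Group 2 − 450 → 5875; Group 4 − 280 → 5081
Population now: 0–14=4518, 15–29=5875, 30–44=9059, 45–59=5081, 60–74=16275

5081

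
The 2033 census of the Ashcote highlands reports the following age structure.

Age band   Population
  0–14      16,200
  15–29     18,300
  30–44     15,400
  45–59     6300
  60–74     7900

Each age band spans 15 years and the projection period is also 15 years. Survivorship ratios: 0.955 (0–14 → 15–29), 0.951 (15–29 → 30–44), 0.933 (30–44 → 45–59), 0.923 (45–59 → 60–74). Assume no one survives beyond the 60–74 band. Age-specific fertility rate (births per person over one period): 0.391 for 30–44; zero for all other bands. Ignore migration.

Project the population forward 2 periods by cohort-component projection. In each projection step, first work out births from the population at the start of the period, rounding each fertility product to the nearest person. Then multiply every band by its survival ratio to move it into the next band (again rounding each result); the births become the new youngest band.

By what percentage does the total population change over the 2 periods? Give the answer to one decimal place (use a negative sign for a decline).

Period 1.
Births: 15400 × 0.391 = 6021
15–29: 16200 × 0.955 = 15471
30–44: 18300 × 0.951 = 17403
45–59: 15400 × 0.933 = 14368
60–74: 6300 × 0.923 = 5815
→ [6021, 15471, 17403, 14368, 5815]
Period 2.
Births: 17403 × 0.391 = 6805
15–29: 6021 × 0.955 = 5750
30–44: 15471 × 0.951 = 14713
45–59: 17403 × 0.933 = 16237
60–74: 14368 × 0.923 = 13262
→ [6805, 5750, 14713, 16237, 13262]
Total: 64100 → 56767; change = -7333; percentage change = -11.4%

-11.4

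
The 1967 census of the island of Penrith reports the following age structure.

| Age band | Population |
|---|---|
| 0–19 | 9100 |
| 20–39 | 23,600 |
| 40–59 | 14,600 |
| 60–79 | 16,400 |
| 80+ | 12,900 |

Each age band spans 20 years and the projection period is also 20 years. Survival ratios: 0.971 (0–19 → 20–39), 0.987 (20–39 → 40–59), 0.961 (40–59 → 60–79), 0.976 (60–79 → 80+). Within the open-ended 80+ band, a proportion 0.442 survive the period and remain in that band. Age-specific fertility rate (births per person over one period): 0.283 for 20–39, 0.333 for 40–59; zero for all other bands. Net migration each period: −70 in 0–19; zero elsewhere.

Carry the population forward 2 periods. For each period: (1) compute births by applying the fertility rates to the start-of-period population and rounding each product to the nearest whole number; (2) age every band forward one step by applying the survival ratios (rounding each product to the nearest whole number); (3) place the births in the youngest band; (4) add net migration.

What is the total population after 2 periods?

75721

Call the groups 1 to 5, youngest first.
Period 1.
Births: 23600 × 0.283 = 6679  |  14600 × 0.333 = 4862 — total 11541
Group 2: 9100 × 0.971 = 8836
Group 3: 23600 × 0.987 = 23293
Group 4: 14600 × 0.961 = 14031
Group 5: 16400 × 0.976 + 12900 × 0.442 = 16006 + 5702 = 21708
Net migration: Group 1 − 70 → 11471
→ [11471, 8836, 23293, 14031, 21708]
Period 2.
Births: 8836 × 0.283 = 2501  |  23293 × 0.333 = 7757 — total 10258
Group 2: 11471 × 0.971 = 11138
Group 3: 8836 × 0.987 = 8721
Group 4: 23293 × 0.961 = 22385
Group 5: 14031 × 0.976 + 21708 × 0.442 = 13694 + 9595 = 23289
Net migration: Group 1 − 70 → 10188
→ [10188, 11138, 8721, 22385, 23289]
Total after period 2: 10188 + 11138 + 8721 + 22385 + 23289 = 75721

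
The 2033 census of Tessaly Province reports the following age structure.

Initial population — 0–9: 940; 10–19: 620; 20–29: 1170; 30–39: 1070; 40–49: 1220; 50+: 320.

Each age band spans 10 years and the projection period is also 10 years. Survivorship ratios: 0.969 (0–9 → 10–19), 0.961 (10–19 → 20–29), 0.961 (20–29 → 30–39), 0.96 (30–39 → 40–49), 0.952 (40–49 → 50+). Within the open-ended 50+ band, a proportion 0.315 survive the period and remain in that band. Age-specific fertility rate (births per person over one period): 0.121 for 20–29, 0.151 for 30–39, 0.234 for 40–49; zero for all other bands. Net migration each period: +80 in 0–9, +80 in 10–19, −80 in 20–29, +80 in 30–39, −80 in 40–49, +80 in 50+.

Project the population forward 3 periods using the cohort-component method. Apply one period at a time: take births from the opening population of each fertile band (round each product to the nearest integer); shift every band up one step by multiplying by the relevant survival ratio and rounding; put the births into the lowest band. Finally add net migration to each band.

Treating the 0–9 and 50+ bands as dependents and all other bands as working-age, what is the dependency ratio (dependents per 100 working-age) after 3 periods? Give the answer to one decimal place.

[period 1]
Births: 1170 * 0.121 = 142 ; 1070 * 0.151 = 162 ; 1220 * 0.234 = 285 — total 589
10–19: 940 * 0.969 = 911
20–29: 620 * 0.961 = 596
30–39: 1170 * 0.961 = 1124
40–49: 1070 * 0.96 = 1027
50+: 1220 * 0.952 + 320 * 0.315 = 1161 + 101 = 1262
Net migration: 0–9 + 80 → 669; 10–19 + 80 → 991; 20–29 − 80 → 516; 30–39 + 80 → 1204; 40–49 − 80 → 947; 50+ + 80 → 1342
Giving 669 / 991 / 516 / 1204 / 947 / 1342.
[period 2]
Births: 516 * 0.121 = 62 ; 1204 * 0.151 = 182 ; 947 * 0.234 = 222 — total 466
10–19: 669 * 0.969 = 648
20–29: 991 * 0.961 = 952
30–39: 516 * 0.961 = 496
40–49: 1204 * 0.96 = 1156
50+: 947 * 0.952 + 1342 * 0.315 = 902 + 423 = 1325
Net migration: 0–9 + 80 → 546; 10–19 + 80 → 728; 20–29 − 80 → 872; 30–39 + 80 → 576; 40–49 − 80 → 1076; 50+ + 80 → 1405
Giving 546 / 728 / 872 / 576 / 1076 / 1405.
[period 3]
Births: 872 * 0.121 = 106 ; 576 * 0.151 = 87 ; 1076 * 0.234 = 252 — total 445
10–19: 546 * 0.969 = 529
20–29: 728 * 0.961 = 700
30–39: 872 * 0.961 = 838
40–49: 576 * 0.96 = 553
50+: 1076 * 0.952 + 1405 * 0.315 = 1024 + 443 = 1467
Net migration: 0–9 + 80 → 525; 10–19 + 80 → 609; 20–29 − 80 → 620; 30–39 + 80 → 918; 40–49 − 80 → 473; 50+ + 80 → 1547
Giving 525 / 609 / 620 / 918 / 473 / 1547.
Dependents (band 0–9 + band 50+) = 525 + 1547 = 2072; working-age = 2620; ratio = 2072/2620 × 100 = 79.1

79.1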